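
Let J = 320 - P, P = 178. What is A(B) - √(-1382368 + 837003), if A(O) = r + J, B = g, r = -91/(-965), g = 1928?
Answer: 137121/965 - I*√545365 ≈ 142.09 - 738.49*I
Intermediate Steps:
J = 142 (J = 320 - 1*178 = 320 - 178 = 142)
r = 91/965 (r = -91*(-1/965) = 91/965 ≈ 0.094301)
B = 1928
A(O) = 137121/965 (A(O) = 91/965 + 142 = 137121/965)
A(B) - √(-1382368 + 837003) = 137121/965 - √(-1382368 + 837003) = 137121/965 - √(-545365) = 137121/965 - I*√545365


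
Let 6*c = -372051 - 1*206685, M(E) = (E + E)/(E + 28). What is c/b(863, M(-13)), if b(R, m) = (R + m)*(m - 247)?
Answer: 21702600/48200789 ≈ 0.45025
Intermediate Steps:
M(E) = 2*E/(28 + E) (M(E) = (2*E)/(28 + E) = 2*E/(28 + E))
c = -96456 (c = (-372051 - 1*206685)/6 = (-372051 - 206685)/6 = (⅙)*(-578736) = -96456)
b(R, m) = (-247 + m)*(R + m) (b(R, m) = (R + m)*(-247 + m) = (-247 + m)*(R + m))
c/b(863, M(-13)) = -96456/((2*(-13)/(28 - 13))² - 247*863 - 494*(-13)/(28 - 13) + 863*(2*(-13)/(28 - 13))) = -96456/((2*(-13)/15)² - 213161 - 494*(-13)/15 + 863*(2*(-13)/15)) = -96456/((2*(-13)*(1/15))² - 213161 - 494*(-13)/15 + 863*(2*(-13)*(1/15))) = -96456/((-26/15)² - 213161 - 247*(-26/15) + 863*(-26/15)) = -96456/(676/225 - 213161 + 6422/15 - 22438/15) = -96456/(-48200789/225) = -96456*(-225/48200789) = 21702600/48200789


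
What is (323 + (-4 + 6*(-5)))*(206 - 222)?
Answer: -4624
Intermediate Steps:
(323 + (-4 + 6*(-5)))*(206 - 222) = (323 + (-4 - 30))*(-16) = (323 - 34)*(-16) = 289*(-16) = -4624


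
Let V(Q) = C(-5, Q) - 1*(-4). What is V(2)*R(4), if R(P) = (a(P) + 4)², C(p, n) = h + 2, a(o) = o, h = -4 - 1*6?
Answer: -256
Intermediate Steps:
h = -10 (h = -4 - 6 = -10)
C(p, n) = -8 (C(p, n) = -10 + 2 = -8)
V(Q) = -4 (V(Q) = -8 - 1*(-4) = -8 + 4 = -4)
R(P) = (4 + P)² (R(P) = (P + 4)² = (4 + P)²)
V(2)*R(4) = -4*(4 + 4)² = -4*8² = -4*64 = -256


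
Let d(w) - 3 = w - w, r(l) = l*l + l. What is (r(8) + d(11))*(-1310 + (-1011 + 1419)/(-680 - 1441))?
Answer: -69472950/707 ≈ -98264.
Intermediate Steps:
r(l) = l + l**2 (r(l) = l**2 + l = l + l**2)
d(w) = 3 (d(w) = 3 + (w - w) = 3 + 0 = 3)
(r(8) + d(11))*(-1310 + (-1011 + 1419)/(-680 - 1441)) = (8*(1 + 8) + 3)*(-1310 + (-1011 + 1419)/(-680 - 1441)) = (8*9 + 3)*(-1310 + 408/(-2121)) = (72 + 3)*(-1310 + 408*(-1/2121)) = 75*(-1310 - 136/707) = 75*(-926306/707) = -69472950/707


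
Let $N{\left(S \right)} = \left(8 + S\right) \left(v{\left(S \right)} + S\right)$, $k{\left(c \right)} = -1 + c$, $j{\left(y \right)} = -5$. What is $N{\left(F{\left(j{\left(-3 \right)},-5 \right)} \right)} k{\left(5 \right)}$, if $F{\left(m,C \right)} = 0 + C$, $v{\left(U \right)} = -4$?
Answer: $-108$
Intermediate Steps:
$F{\left(m,C \right)} = C$
$N{\left(S \right)} = \left(-4 + S\right) \left(8 + S\right)$ ($N{\left(S \right)} = \left(8 + S\right) \left(-4 + S\right) = \left(-4 + S\right) \left(8 + S\right)$)
$N{\left(F{\left(j{\left(-3 \right)},-5 \right)} \right)} k{\left(5 \right)} = \left(-32 + \left(-5\right)^{2} + 4 \left(-5\right)\right) \left(-1 + 5\right) = \left(-32 + 25 - 20\right) 4 = \left(-27\right) 4 = -108$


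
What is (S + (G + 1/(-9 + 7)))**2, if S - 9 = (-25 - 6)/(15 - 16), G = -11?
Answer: 3249/4 ≈ 812.25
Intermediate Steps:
S = 40 (S = 9 + (-25 - 6)/(15 - 16) = 9 - 31/(-1) = 9 - 31*(-1) = 9 + 31 = 40)
(S + (G + 1/(-9 + 7)))**2 = (40 + (-11 + 1/(-9 + 7)))**2 = (40 + (-11 + 1/(-2)))**2 = (40 + (-11 - 1/2))**2 = (40 - 23/2)**2 = (57/2)**2 = 3249/4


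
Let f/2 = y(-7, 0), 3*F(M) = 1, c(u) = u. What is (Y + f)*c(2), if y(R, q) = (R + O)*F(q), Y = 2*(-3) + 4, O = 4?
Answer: -8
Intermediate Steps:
Y = -2 (Y = -6 + 4 = -2)
F(M) = 1/3 (F(M) = (1/3)*1 = 1/3)
y(R, q) = 4/3 + R/3 (y(R, q) = (R + 4)*(1/3) = (4 + R)*(1/3) = 4/3 + R/3)
f = -2 (f = 2*(4/3 + (1/3)*(-7)) = 2*(4/3 - 7/3) = 2*(-1) = -2)
(Y + f)*c(2) = (-2 - 2)*2 = -4*2 = -8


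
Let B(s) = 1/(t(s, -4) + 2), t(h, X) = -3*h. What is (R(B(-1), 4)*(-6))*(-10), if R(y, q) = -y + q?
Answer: 228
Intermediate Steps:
B(s) = 1/(2 - 3*s) (B(s) = 1/(-3*s + 2) = 1/(2 - 3*s))
R(y, q) = q - y
(R(B(-1), 4)*(-6))*(-10) = ((4 - (-1)/(-2 + 3*(-1)))*(-6))*(-10) = ((4 - (-1)/(-2 - 3))*(-6))*(-10) = ((4 - (-1)/(-5))*(-6))*(-10) = ((4 - (-1)*(-1)/5)*(-6))*(-10) = ((4 - 1*⅕)*(-6))*(-10) = ((4 - ⅕)*(-6))*(-10) = ((19/5)*(-6))*(-10) = -114/5*(-10) = 228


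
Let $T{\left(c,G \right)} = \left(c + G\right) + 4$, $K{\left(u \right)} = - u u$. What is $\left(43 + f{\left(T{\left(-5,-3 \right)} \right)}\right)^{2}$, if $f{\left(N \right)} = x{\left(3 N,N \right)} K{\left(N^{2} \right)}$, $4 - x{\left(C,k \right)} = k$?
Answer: $4020025$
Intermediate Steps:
$x{\left(C,k \right)} = 4 - k$
$K{\left(u \right)} = - u^{2}$
$T{\left(c,G \right)} = 4 + G + c$ ($T{\left(c,G \right)} = \left(G + c\right) + 4 = 4 + G + c$)
$f{\left(N \right)} = - N^{4} \left(4 - N\right)$ ($f{\left(N \right)} = \left(4 - N\right) \left(- \left(N^{2}\right)^{2}\right) = \left(4 - N\right) \left(- N^{4}\right) = - N^{4} \left(4 - N\right)$)
$\left(43 + f{\left(T{\left(-5,-3 \right)} \right)}\right)^{2} = \left(43 + \left(4 - 3 - 5\right)^{4} \left(-4 - 4\right)\right)^{2} = \left(43 + \left(-4\right)^{4} \left(-4 - 4\right)\right)^{2} = \left(43 + 256 \left(-8\right)\right)^{2} = \left(43 - 2048\right)^{2} = \left(-2005\right)^{2} = 4020025$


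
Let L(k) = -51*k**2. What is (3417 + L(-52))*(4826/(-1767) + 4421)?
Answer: -18420191271/31 ≈ -5.9420e+8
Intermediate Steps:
(3417 + L(-52))*(4826/(-1767) + 4421) = (3417 - 51*(-52)**2)*(4826/(-1767) + 4421) = (3417 - 51*2704)*(4826*(-1/1767) + 4421) = (3417 - 137904)*(-254/93 + 4421) = -134487*410899/93 = -18420191271/31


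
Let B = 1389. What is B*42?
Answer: 58338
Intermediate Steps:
B*42 = 1389*42 = 58338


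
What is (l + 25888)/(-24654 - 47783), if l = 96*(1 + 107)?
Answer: -36256/72437 ≈ -0.50052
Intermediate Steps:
l = 10368 (l = 96*108 = 10368)
(l + 25888)/(-24654 - 47783) = (10368 + 25888)/(-24654 - 47783) = 36256/(-72437) = 36256*(-1/72437) = -36256/72437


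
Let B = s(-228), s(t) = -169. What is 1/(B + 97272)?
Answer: 1/97103 ≈ 1.0298e-5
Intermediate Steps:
B = -169
1/(B + 97272) = 1/(-169 + 97272) = 1/97103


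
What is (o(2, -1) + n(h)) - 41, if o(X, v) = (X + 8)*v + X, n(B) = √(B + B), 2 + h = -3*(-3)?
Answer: -49 + √14 ≈ -45.258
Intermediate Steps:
h = 7 (h = -2 - 3*(-3) = -2 + 9 = 7)
n(B) = √2*√B (n(B) = √(2*B) = √2*√B)
o(X, v) = X + v*(8 + X) (o(X, v) = (8 + X)*v + X = v*(8 + X) + X = X + v*(8 + X))
(o(2, -1) + n(h)) - 41 = ((2 + 8*(-1) + 2*(-1)) + √2*√7) - 41 = ((2 - 8 - 2) + √14) - 41 = (-8 + √14) - 41 = -49 + √14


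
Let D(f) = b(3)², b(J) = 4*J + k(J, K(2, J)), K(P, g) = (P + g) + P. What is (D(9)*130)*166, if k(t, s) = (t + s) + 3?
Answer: 13487500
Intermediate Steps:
K(P, g) = g + 2*P
k(t, s) = 3 + s + t (k(t, s) = (s + t) + 3 = 3 + s + t)
b(J) = 7 + 6*J (b(J) = 4*J + (3 + (J + 2*2) + J) = 4*J + (3 + (J + 4) + J) = 4*J + (3 + (4 + J) + J) = 4*J + (7 + 2*J) = 7 + 6*J)
D(f) = 625 (D(f) = (7 + 6*3)² = (7 + 18)² = 25² = 625)
(D(9)*130)*166 = (625*130)*166 = 81250*166 = 13487500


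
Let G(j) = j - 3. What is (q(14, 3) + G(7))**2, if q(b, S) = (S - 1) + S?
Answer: 81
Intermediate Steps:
G(j) = -3 + j
q(b, S) = -1 + 2*S (q(b, S) = (-1 + S) + S = -1 + 2*S)
(q(14, 3) + G(7))**2 = ((-1 + 2*3) + (-3 + 7))**2 = ((-1 + 6) + 4)**2 = (5 + 4)**2 = 9**2 = 81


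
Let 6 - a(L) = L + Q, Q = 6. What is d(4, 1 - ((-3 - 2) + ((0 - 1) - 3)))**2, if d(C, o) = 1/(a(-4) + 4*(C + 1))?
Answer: 1/576 ≈ 0.0017361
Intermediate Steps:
a(L) = -L (a(L) = 6 - (L + 6) = 6 - (6 + L) = 6 + (-6 - L) = -L)
d(C, o) = 1/(8 + 4*C) (d(C, o) = 1/(-1*(-4) + 4*(C + 1)) = 1/(4 + 4*(1 + C)) = 1/(4 + (4 + 4*C)) = 1/(8 + 4*C))
d(4, 1 - ((-3 - 2) + ((0 - 1) - 3)))**2 = (1/(4*(2 + 4)))**2 = ((1/4)/6)**2 = ((1/4)*(1/6))**2 = (1/24)**2 = 1/576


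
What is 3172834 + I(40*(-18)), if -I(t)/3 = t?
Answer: 3174994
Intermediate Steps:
I(t) = -3*t
3172834 + I(40*(-18)) = 3172834 - 120*(-18) = 3172834 - 3*(-720) = 3172834 + 2160 = 3174994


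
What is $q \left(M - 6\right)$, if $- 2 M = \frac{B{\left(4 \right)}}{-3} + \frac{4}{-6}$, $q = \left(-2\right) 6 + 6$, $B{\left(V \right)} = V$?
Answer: $30$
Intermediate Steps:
$q = -6$ ($q = -12 + 6 = -6$)
$M = 1$ ($M = - \frac{\frac{4}{-3} + \frac{4}{-6}}{2} = - \frac{4 \left(- \frac{1}{3}\right) + 4 \left(- \frac{1}{6}\right)}{2} = - \frac{- \frac{4}{3} - \frac{2}{3}}{2} = \left(- \frac{1}{2}\right) \left(-2\right) = 1$)
$q \left(M - 6\right) = - 6 \left(1 - 6\right) = \left(-6\right) \left(-5\right) = 30$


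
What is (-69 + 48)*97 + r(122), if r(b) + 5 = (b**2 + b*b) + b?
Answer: 27848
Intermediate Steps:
r(b) = -5 + b + 2*b**2 (r(b) = -5 + ((b**2 + b*b) + b) = -5 + ((b**2 + b**2) + b) = -5 + (2*b**2 + b) = -5 + (b + 2*b**2) = -5 + b + 2*b**2)
(-69 + 48)*97 + r(122) = (-69 + 48)*97 + (-5 + 122 + 2*122**2) = -21*97 + (-5 + 122 + 2*14884) = -2037 + (-5 + 122 + 29768) = -2037 + 29885 = 27848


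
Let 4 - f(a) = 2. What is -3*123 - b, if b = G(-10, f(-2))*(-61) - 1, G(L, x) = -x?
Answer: -490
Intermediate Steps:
f(a) = 2 (f(a) = 4 - 1*2 = 4 - 2 = 2)
b = 121 (b = -1*2*(-61) - 1 = -2*(-61) - 1 = 122 - 1 = 121)
-3*123 - b = -3*123 - 1*121 = -369 - 121 = -490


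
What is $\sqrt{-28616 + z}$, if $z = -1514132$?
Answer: $2 i \sqrt{385687} \approx 1242.1 i$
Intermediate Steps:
$\sqrt{-28616 + z} = \sqrt{-28616 - 1514132} = \sqrt{-1542748} = 2 i \sqrt{385687}$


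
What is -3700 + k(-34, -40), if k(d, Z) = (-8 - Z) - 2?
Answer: -3670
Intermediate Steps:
k(d, Z) = -10 - Z
-3700 + k(-34, -40) = -3700 + (-10 - 1*(-40)) = -3700 + (-10 + 40) = -3700 + 30 = -3670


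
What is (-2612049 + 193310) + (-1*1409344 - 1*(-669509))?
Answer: -3158574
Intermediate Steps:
(-2612049 + 193310) + (-1*1409344 - 1*(-669509)) = -2418739 + (-1409344 + 669509) = -2418739 - 739835 = -3158574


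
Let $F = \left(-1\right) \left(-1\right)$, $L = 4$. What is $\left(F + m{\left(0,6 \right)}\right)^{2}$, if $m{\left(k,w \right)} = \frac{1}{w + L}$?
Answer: $\frac{121}{100} \approx 1.21$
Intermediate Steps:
$m{\left(k,w \right)} = \frac{1}{4 + w}$ ($m{\left(k,w \right)} = \frac{1}{w + 4} = \frac{1}{4 + w}$)
$F = 1$
$\left(F + m{\left(0,6 \right)}\right)^{2} = \left(1 + \frac{1}{4 + 6}\right)^{2} = \left(1 + \frac{1}{10}\right)^{2} = \left(\frac{11}{10}\right)^{2} = \frac{121}{100}$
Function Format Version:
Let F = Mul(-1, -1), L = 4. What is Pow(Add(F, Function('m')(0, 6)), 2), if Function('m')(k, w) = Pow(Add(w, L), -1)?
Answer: Rational(121, 100) ≈ 1.2100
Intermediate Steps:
Function('m')(k, w) = Pow(Add(4, w), -1) (Function('m')(k, w) = Pow(Add(w, 4), -1) = Pow(Add(4, w), -1))
F = 1
Pow(Add(F, Function('m')(0, 6)), 2) = Pow(Add(1, Pow(Add(4, 6), -1)), 2) = Pow(Add(1, Pow(10, -1)), 2) = Pow(Add(1, Rational(1, 10)), 2) = Pow(Rational(11, 10), 2) = Rational(121, 100)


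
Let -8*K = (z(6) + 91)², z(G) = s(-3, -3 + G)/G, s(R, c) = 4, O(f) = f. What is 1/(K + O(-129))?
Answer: -72/84913 ≈ -0.00084793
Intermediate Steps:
z(G) = 4/G
K = -75625/72 (K = -(4/6 + 91)²/8 = -(4*(⅙) + 91)²/8 = -(⅔ + 91)²/8 = -(275/3)²/8 = -⅛*75625/9 = -75625/72 ≈ -1050.3)
1/(K + O(-129)) = 1/(-75625/72 - 129) = 1/(-84913/72) = -72/84913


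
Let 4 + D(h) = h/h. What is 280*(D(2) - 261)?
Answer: -73920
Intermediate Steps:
D(h) = -3 (D(h) = -4 + h/h = -4 + 1 = -3)
280*(D(2) - 261) = 280*(-3 - 261) = 280*(-264) = -73920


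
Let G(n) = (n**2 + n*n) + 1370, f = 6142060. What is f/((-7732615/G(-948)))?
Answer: -2209640480536/1546523 ≈ -1.4288e+6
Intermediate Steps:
G(n) = 1370 + 2*n**2 (G(n) = (n**2 + n**2) + 1370 = 2*n**2 + 1370 = 1370 + 2*n**2)
f/((-7732615/G(-948))) = 6142060/((-7732615/(1370 + 2*(-948)**2))) = 6142060/((-7732615/(1370 + 2*898704))) = 6142060/((-7732615/(1370 + 1797408))) = 6142060/((-7732615/1798778)) = 6142060/((-7732615*1/1798778)) = 6142060/(-7732615/1798778) = 6142060*(-1798778/7732615) = -2209640480536/1546523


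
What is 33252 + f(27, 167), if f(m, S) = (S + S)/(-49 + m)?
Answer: 365605/11 ≈ 33237.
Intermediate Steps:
f(m, S) = 2*S/(-49 + m) (f(m, S) = (2*S)/(-49 + m) = 2*S/(-49 + m))
33252 + f(27, 167) = 33252 + 2*167/(-49 + 27) = 33252 + 2*167/(-22) = 33252 + 2*167*(-1/22) = 33252 - 167/11 = 365605/11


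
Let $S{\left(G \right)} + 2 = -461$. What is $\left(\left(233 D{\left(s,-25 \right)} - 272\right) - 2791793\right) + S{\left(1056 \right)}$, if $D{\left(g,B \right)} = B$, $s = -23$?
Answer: $-2798353$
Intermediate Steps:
$S{\left(G \right)} = -463$ ($S{\left(G \right)} = -2 - 461 = -463$)
$\left(\left(233 D{\left(s,-25 \right)} - 272\right) - 2791793\right) + S{\left(1056 \right)} = \left(\left(233 \left(-25\right) - 272\right) - 2791793\right) - 463 = \left(\left(-5825 - 272\right) - 2791793\right) - 463 = \left(-6097 - 2791793\right) - 463 = -2797890 - 463 = -2798353$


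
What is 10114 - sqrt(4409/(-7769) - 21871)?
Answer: 10114 - 4*I*sqrt(82506880997)/7769 ≈ 10114.0 - 147.89*I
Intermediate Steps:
10114 - sqrt(4409/(-7769) - 21871) = 10114 - sqrt(4409*(-1/7769) - 21871) = 10114 - sqrt(-4409/7769 - 21871) = 10114 - sqrt(-169920208/7769) = 10114 - 4*I*sqrt(82506880997)/7769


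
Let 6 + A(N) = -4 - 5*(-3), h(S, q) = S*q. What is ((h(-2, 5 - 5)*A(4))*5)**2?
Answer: 0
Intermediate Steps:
A(N) = 5 (A(N) = -6 + (-4 - 5*(-3)) = -6 + (-4 + 15) = -6 + 11 = 5)
((h(-2, 5 - 5)*A(4))*5)**2 = ((-2*(5 - 5)*5)*5)**2 = ((-2*0*5)*5)**2 = ((0*5)*5)**2 = (0*5)**2 = 0**2 = 0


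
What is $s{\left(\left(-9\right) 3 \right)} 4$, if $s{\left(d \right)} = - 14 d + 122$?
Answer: $2000$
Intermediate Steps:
$s{\left(d \right)} = 122 - 14 d$
$s{\left(\left(-9\right) 3 \right)} 4 = \left(122 - 14 \left(\left(-9\right) 3\right)\right) 4 = \left(122 - -378\right) 4 = \left(122 + 378\right) 4 = 500 \cdot 4 = 2000$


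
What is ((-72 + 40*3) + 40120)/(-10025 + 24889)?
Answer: 5021/1858 ≈ 2.7024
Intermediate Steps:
((-72 + 40*3) + 40120)/(-10025 + 24889) = ((-72 + 120) + 40120)/14864 = (48 + 40120)*(1/14864) = 40168*(1/14864) = 5021/1858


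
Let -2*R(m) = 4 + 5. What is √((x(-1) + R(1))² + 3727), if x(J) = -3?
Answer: √15133/2 ≈ 61.508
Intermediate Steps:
R(m) = -9/2 (R(m) = -(4 + 5)/2 = -½*9 = -9/2)
√((x(-1) + R(1))² + 3727) = √((-3 - 9/2)² + 3727) = √((-15/2)² + 3727) = √(225/4 + 3727) = √(15133/4) = √15133/2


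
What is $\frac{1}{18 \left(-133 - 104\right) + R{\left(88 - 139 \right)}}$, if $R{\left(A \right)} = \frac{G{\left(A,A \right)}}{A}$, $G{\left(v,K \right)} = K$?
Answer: $- \frac{1}{4265} \approx -0.00023447$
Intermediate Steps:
$R{\left(A \right)} = 1$ ($R{\left(A \right)} = \frac{A}{A} = 1$)
$\frac{1}{18 \left(-133 - 104\right) + R{\left(88 - 139 \right)}} = \frac{1}{18 \left(-133 - 104\right) + 1} = \frac{1}{18 \left(-237\right) + 1} = \frac{1}{-4266 + 1} = \frac{1}{-4265} = - \frac{1}{4265}$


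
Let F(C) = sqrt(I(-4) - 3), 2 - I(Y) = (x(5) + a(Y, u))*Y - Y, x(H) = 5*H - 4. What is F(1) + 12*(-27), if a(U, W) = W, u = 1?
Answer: -324 + sqrt(83) ≈ -314.89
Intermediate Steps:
x(H) = -4 + 5*H
I(Y) = 2 - 21*Y (I(Y) = 2 - (((-4 + 5*5) + 1)*Y - Y) = 2 - (((-4 + 25) + 1)*Y - Y) = 2 - ((21 + 1)*Y - Y) = 2 - (22*Y - Y) = 2 - 21*Y)
F(C) = sqrt(83) (F(C) = sqrt((2 - 21*(-4)) - 3) = sqrt((2 + 84) - 3) = sqrt(86 - 3) = sqrt(83))
F(1) + 12*(-27) = sqrt(83) + 12*(-27) = sqrt(83) - 324 = -324 + sqrt(83)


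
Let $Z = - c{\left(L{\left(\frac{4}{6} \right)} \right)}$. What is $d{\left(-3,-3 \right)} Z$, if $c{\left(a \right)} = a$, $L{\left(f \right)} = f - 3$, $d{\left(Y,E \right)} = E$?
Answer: $-7$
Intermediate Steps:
$L{\left(f \right)} = -3 + f$
$Z = \frac{7}{3}$ ($Z = - (-3 + \frac{4}{6}) = - (-3 + 4 \cdot \frac{1}{6}) = - (-3 + \frac{2}{3}) = \left(-1\right) \left(- \frac{7}{3}\right) = \frac{7}{3} \approx 2.3333$)
$d{\left(-3,-3 \right)} Z = \left(-3\right) \frac{7}{3} = -7$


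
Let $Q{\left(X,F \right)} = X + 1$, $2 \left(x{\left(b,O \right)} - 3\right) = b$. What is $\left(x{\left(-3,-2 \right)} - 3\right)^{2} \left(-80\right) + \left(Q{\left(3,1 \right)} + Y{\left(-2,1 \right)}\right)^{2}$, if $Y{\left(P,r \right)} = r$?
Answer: $-155$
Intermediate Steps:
$x{\left(b,O \right)} = 3 + \frac{b}{2}$
$Q{\left(X,F \right)} = 1 + X$
$\left(x{\left(-3,-2 \right)} - 3\right)^{2} \left(-80\right) + \left(Q{\left(3,1 \right)} + Y{\left(-2,1 \right)}\right)^{2} = \left(\left(3 + \frac{1}{2} \left(-3\right)\right) - 3\right)^{2} \left(-80\right) + \left(\left(1 + 3\right) + 1\right)^{2} = \left(\left(3 - \frac{3}{2}\right) - 3\right)^{2} \left(-80\right) + \left(4 + 1\right)^{2} = \left(\frac{3}{2} - 3\right)^{2} \left(-80\right) + 5^{2} = \left(- \frac{3}{2}\right)^{2} \left(-80\right) + 25 = \frac{9}{4} \left(-80\right) + 25 = -180 + 25 = -155$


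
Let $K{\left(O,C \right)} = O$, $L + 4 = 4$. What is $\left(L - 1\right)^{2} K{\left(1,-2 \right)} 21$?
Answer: $21$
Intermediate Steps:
$L = 0$ ($L = -4 + 4 = 0$)
$\left(L - 1\right)^{2} K{\left(1,-2 \right)} 21 = \left(0 - 1\right)^{2} \cdot 1 \cdot 21 = \left(-1\right)^{2} \cdot 1 \cdot 21 = 1 \cdot 1 \cdot 21 = 1 \cdot 21 = 21$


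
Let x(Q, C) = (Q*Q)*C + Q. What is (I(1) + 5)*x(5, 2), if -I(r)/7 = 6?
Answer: -2035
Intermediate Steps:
x(Q, C) = Q + C*Q² (x(Q, C) = Q²*C + Q = C*Q² + Q = Q + C*Q²)
I(r) = -42 (I(r) = -7*6 = -42)
(I(1) + 5)*x(5, 2) = (-42 + 5)*(5*(1 + 2*5)) = -185*(1 + 10) = -185*11 = -37*55 = -2035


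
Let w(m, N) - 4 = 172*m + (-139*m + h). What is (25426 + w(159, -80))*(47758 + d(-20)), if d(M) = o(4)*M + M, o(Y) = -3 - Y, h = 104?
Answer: 1473732718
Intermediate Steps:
w(m, N) = 108 + 33*m (w(m, N) = 4 + (172*m + (-139*m + 104)) = 4 + (172*m + (104 - 139*m)) = 4 + (104 + 33*m) = 108 + 33*m)
d(M) = -6*M (d(M) = (-3 - 1*4)*M + M = (-3 - 4)*M + M = -7*M + M = -6*M)
(25426 + w(159, -80))*(47758 + d(-20)) = (25426 + (108 + 33*159))*(47758 - 6*(-20)) = (25426 + (108 + 5247))*(47758 + 120) = (25426 + 5355)*47878 = 30781*47878 = 1473732718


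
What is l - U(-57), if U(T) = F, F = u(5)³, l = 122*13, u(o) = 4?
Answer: 1522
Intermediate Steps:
l = 1586
F = 64 (F = 4³ = 64)
U(T) = 64
l - U(-57) = 1586 - 1*64 = 1586 - 64 = 1522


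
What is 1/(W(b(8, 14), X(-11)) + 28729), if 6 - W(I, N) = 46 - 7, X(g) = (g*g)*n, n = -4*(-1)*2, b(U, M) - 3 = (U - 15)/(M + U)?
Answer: 1/28696 ≈ 3.4848e-5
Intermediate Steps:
b(U, M) = 3 + (-15 + U)/(M + U) (b(U, M) = 3 + (U - 15)/(M + U) = 3 + (-15 + U)/(M + U))
n = 8 (n = 4*2 = 8)
X(g) = 8*g² (X(g) = (g*g)*8 = g²*8 = 8*g²)
W(I, N) = -33 (W(I, N) = 6 - (46 - 7) = 6 - 1*39 = 6 - 39 = -33)
1/(W(b(8, 14), X(-11)) + 28729) = 1/(-33 + 28729) = 1/28696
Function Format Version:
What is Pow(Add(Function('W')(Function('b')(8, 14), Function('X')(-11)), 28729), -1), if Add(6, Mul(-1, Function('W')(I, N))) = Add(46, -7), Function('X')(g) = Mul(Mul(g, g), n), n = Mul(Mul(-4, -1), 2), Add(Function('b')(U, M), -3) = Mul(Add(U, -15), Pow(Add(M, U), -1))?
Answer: Rational(1, 28696) ≈ 3.4848e-5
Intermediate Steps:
Function('b')(U, M) = Add(3, Mul(Pow(Add(M, U), -1), Add(-15, U))) (Function('b')(U, M) = Add(3, Mul(Add(U, -15), Pow(Add(M, U), -1))) = Add(3, Mul(Add(-15, U), Pow(Add(M, U), -1))) = Add(3, Mul(Pow(Add(M, U), -1), Add(-15, U))))
n = 8 (n = Mul(4, 2) = 8)
Function('X')(g) = Mul(8, Pow(g, 2)) (Function('X')(g) = Mul(Mul(g, g), 8) = Mul(Pow(g, 2), 8) = Mul(8, Pow(g, 2)))
Function('W')(I, N) = -33 (Function('W')(I, N) = Add(6, Mul(-1, Add(46, -7))) = Add(6, Mul(-1, 39)) = Add(6, -39) = -33)
Pow(Add(Function('W')(Function('b')(8, 14), Function('X')(-11)), 28729), -1) = Pow(Add(-33, 28729), -1) = Pow(28696, -1) = Rational(1, 28696)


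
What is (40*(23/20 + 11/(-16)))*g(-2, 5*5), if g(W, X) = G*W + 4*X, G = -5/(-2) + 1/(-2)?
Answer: 1776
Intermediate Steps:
G = 2 (G = -5*(-½) + 1*(-½) = 5/2 - ½ = 2)
g(W, X) = 2*W + 4*X
(40*(23/20 + 11/(-16)))*g(-2, 5*5) = (40*(23/20 + 11/(-16)))*(2*(-2) + 4*(5*5)) = (40*(23*(1/20) + 11*(-1/16)))*(-4 + 4*25) = (40*(23/20 - 11/16))*(-4 + 100) = (40*(37/80))*96 = (37/2)*96 = 1776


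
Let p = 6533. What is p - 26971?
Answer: -20438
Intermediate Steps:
p - 26971 = 6533 - 26971 = -20438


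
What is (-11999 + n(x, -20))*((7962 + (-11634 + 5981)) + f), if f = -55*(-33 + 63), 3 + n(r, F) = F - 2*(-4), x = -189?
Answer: -7917226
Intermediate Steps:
n(r, F) = 5 + F (n(r, F) = -3 + (F - 2*(-4)) = -3 + (F + 8) = -3 + (8 + F) = 5 + F)
f = -1650 (f = -55*30 = -1650)
(-11999 + n(x, -20))*((7962 + (-11634 + 5981)) + f) = (-11999 + (5 - 20))*((7962 + (-11634 + 5981)) - 1650) = (-11999 - 15)*((7962 - 5653) - 1650) = -12014*(2309 - 1650) = -12014*659 = -7917226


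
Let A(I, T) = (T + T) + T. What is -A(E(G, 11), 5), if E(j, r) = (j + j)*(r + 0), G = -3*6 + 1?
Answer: -15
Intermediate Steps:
G = -17 (G = -18 + 1 = -17)
E(j, r) = 2*j*r (E(j, r) = (2*j)*r = 2*j*r)
A(I, T) = 3*T (A(I, T) = 2*T + T = 3*T)
-A(E(G, 11), 5) = -3*5 = -1*15 = -15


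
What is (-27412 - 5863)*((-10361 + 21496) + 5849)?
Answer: -565142600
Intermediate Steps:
(-27412 - 5863)*((-10361 + 21496) + 5849) = -33275*(11135 + 5849) = -33275*16984 = -565142600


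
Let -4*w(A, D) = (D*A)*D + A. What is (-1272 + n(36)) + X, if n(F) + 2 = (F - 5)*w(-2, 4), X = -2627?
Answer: -7275/2 ≈ -3637.5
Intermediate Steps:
w(A, D) = -A/4 - A*D²/4 (w(A, D) = -((D*A)*D + A)/4 = -((A*D)*D + A)/4 = -(A*D² + A)/4 = -(A + A*D²)/4 = -A/4 - A*D²/4)
n(F) = -89/2 + 17*F/2 (n(F) = -2 + (F - 5)*(-¼*(-2)*(1 + 4²)) = -2 + (-5 + F)*(-¼*(-2)*(1 + 16)) = -2 + (-5 + F)*(-¼*(-2)*17) = -2 + (-5 + F)*(17/2) = -2 + (-85/2 + 17*F/2) = -89/2 + 17*F/2)
(-1272 + n(36)) + X = (-1272 + (-89/2 + (17/2)*36)) - 2627 = (-1272 + (-89/2 + 306)) - 2627 = (-1272 + 523/2) - 2627 = -2021/2 - 2627 = -7275/2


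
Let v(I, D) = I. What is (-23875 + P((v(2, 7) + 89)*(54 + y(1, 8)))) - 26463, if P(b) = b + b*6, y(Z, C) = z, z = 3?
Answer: -14029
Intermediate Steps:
y(Z, C) = 3
P(b) = 7*b (P(b) = b + 6*b = 7*b)
(-23875 + P((v(2, 7) + 89)*(54 + y(1, 8)))) - 26463 = (-23875 + 7*((2 + 89)*(54 + 3))) - 26463 = (-23875 + 7*(91*57)) - 26463 = (-23875 + 7*5187) - 26463 = (-23875 + 36309) - 26463 = 12434 - 26463 = -14029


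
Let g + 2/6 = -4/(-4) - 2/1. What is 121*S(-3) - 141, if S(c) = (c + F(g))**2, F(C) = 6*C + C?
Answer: 164380/9 ≈ 18264.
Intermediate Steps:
g = -4/3 (g = -1/3 + (-4/(-4) - 2/1) = -1/3 + (-4*(-1/4) - 2*1) = -1/3 + (1 - 2) = -1/3 - 1 = -4/3 ≈ -1.3333)
F(C) = 7*C
S(c) = (-28/3 + c)**2 (S(c) = (c + 7*(-4/3))**2 = (c - 28/3)**2 = (-28/3 + c)**2)
121*S(-3) - 141 = 121*((-28 + 3*(-3))**2/9) - 141 = 121*((-28 - 9)**2/9) - 141 = 121*((1/9)*(-37)**2) - 141 = 121*((1/9)*1369) - 141 = 121*(1369/9) - 141 = 165649/9 - 141 = 164380/9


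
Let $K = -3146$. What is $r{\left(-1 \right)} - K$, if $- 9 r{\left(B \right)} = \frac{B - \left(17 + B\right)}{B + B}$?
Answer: $\frac{56611}{18} \approx 3145.1$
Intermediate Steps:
$r{\left(B \right)} = \frac{17}{18 B}$ ($r{\left(B \right)} = - \frac{\left(B - \left(17 + B\right)\right) \frac{1}{B + B}}{9} = - \frac{\left(-17\right) \frac{1}{2 B}}{9} = - \frac{\left(- \frac{17}{2}\right) \frac{1}{B}}{9} = \frac{17}{18 B}$)
$r{\left(-1 \right)} - K = \frac{17}{18 \left(-1\right)} - -3146 = \frac{17}{18} \left(-1\right) + 3146 = - \frac{17}{18} + 3146 = \frac{56611}{18}$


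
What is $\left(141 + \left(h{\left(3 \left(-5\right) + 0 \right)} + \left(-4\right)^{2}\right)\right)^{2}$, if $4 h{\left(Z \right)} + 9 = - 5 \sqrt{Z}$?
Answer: $\frac{191393}{8} - \frac{3095 i \sqrt{15}}{8} \approx 23924.0 - 1498.4 i$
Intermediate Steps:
$h{\left(Z \right)} = - \frac{9}{4} - \frac{5 \sqrt{Z}}{4}$ ($h{\left(Z \right)} = - \frac{9}{4} + \frac{\left(-5\right) \sqrt{Z}}{4} = - \frac{9}{4} - \frac{5 \sqrt{Z}}{4}$)
$\left(141 + \left(h{\left(3 \left(-5\right) + 0 \right)} + \left(-4\right)^{2}\right)\right)^{2} = \left(141 - \left(\frac{9}{4} - 16 + \frac{5 \sqrt{3 \left(-5\right) + 0}}{4}\right)\right)^{2} = \left(141 + \left(\left(- \frac{9}{4} - \frac{5 \sqrt{-15 + 0}}{4}\right) + 16\right)\right)^{2} = \left(141 + \left(\left(- \frac{9}{4} - \frac{5 \sqrt{-15}}{4}\right) + 16\right)\right)^{2} = \left(141 + \left(\left(- \frac{9}{4} - \frac{5 i \sqrt{15}}{4}\right) + 16\right)\right)^{2} = \left(141 + \left(\frac{55}{4} - \frac{5 i \sqrt{15}}{4}\right)\right)^{2} = \left(\frac{619}{4} - \frac{5 i \sqrt{15}}{4}\right)^{2}$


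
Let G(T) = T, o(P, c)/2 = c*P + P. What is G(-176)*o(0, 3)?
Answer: 0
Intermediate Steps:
o(P, c) = 2*P + 2*P*c (o(P, c) = 2*(c*P + P) = 2*(P*c + P) = 2*(P + P*c) = 2*P + 2*P*c)
G(-176)*o(0, 3) = -352*0*(1 + 3) = -352*0*4 = -176*0 = 0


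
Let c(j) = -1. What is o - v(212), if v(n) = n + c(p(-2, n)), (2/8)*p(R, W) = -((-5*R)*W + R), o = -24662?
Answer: -24873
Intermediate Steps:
p(R, W) = -4*R + 20*R*W (p(R, W) = 4*(-((-5*R)*W + R)) = 4*(-(-5*R*W + R)) = 4*(-(R - 5*R*W)) = 4*(-R + 5*R*W) = -4*R + 20*R*W)
v(n) = -1 + n (v(n) = n - 1 = -1 + n)
o - v(212) = -24662 - (-1 + 212) = -24662 - 1*211 = -24662 - 211 = -24873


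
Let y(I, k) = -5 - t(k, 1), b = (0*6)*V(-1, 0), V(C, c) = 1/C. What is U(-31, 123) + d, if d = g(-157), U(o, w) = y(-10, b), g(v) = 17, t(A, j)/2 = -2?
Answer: 16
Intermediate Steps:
t(A, j) = -4 (t(A, j) = 2*(-2) = -4)
b = 0 (b = (0*6)/(-1) = 0*(-1) = 0)
y(I, k) = -1 (y(I, k) = -5 - 1*(-4) = -5 + 4 = -1)
U(o, w) = -1
d = 17
U(-31, 123) + d = -1 + 17 = 16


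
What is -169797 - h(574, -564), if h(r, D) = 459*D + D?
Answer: 89643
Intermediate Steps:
h(r, D) = 460*D
-169797 - h(574, -564) = -169797 - 460*(-564) = -169797 - 1*(-259440) = -169797 + 259440 = 89643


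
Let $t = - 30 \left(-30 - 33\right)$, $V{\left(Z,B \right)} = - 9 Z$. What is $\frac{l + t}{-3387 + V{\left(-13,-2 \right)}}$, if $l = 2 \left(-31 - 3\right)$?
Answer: $- \frac{911}{1635} \approx -0.55719$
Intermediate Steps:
$t = 1890$ ($t = \left(-30\right) \left(-63\right) = 1890$)
$l = -68$ ($l = 2 \left(-34\right) = -68$)
$\frac{l + t}{-3387 + V{\left(-13,-2 \right)}} = \frac{-68 + 1890}{-3387 - -117} = \frac{1822}{-3387 + 117} = \frac{1822}{-3270} = 1822 \left(- \frac{1}{3270}\right) = - \frac{911}{1635}$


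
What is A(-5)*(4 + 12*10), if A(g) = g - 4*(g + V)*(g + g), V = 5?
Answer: -620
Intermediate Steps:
A(g) = g - 8*g*(5 + g) (A(g) = g - 4*(g + 5)*(g + g) = g - 4*(5 + g)*2*g = g - 8*g*(5 + g))
A(-5)*(4 + 12*10) = (-1*(-5)*(39 + 8*(-5)))*(4 + 12*10) = (-1*(-5)*(39 - 40))*(4 + 120) = -1*(-5)*(-1)*124 = -5*124 = -620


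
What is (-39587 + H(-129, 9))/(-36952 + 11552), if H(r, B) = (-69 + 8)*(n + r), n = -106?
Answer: 6313/6350 ≈ 0.99417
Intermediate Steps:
H(r, B) = 6466 - 61*r (H(r, B) = (-69 + 8)*(-106 + r) = -61*(-106 + r) = 6466 - 61*r)
(-39587 + H(-129, 9))/(-36952 + 11552) = (-39587 + (6466 - 61*(-129)))/(-36952 + 11552) = (-39587 + (6466 + 7869))/(-25400) = (-39587 + 14335)*(-1/25400) = -25252*(-1/25400) = 6313/6350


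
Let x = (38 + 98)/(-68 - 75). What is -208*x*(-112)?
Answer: -243712/11 ≈ -22156.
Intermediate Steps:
x = -136/143 (x = 136/(-143) = 136*(-1/143) = -136/143 ≈ -0.95105)
-208*x*(-112) = -208*(-136/143)*(-112) = (2176/11)*(-112) = -243712/11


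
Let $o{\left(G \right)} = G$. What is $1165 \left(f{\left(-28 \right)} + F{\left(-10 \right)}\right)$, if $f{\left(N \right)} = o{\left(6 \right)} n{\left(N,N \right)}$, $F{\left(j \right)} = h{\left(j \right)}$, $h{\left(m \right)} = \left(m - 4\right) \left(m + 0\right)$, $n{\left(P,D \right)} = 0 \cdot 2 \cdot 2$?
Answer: $163100$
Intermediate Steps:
$n{\left(P,D \right)} = 0$ ($n{\left(P,D \right)} = 0 \cdot 2 = 0$)
$h{\left(m \right)} = m \left(-4 + m\right)$ ($h{\left(m \right)} = \left(-4 + m\right) m = m \left(-4 + m\right)$)
$F{\left(j \right)} = j \left(-4 + j\right)$
$f{\left(N \right)} = 0$ ($f{\left(N \right)} = 6 \cdot 0 = 0$)
$1165 \left(f{\left(-28 \right)} + F{\left(-10 \right)}\right) = 1165 \left(0 - 10 \left(-4 - 10\right)\right) = 1165 \left(0 - -140\right) = 1165 \left(0 + 140\right) = 1165 \cdot 140 = 163100$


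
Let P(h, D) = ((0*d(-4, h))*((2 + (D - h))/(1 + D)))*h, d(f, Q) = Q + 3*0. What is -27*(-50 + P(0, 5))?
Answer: 1350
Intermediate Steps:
d(f, Q) = Q (d(f, Q) = Q + 0 = Q)
P(h, D) = 0 (P(h, D) = ((0*h)*((2 + (D - h))/(1 + D)))*h = (0*((2 + D - h)/(1 + D)))*h = 0*h = 0)
-27*(-50 + P(0, 5)) = -27*(-50 + 0) = -27*(-50) = 1350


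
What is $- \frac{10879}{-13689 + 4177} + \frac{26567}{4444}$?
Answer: $\frac{75262895}{10567832} \approx 7.1219$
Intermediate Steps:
$- \frac{10879}{-13689 + 4177} + \frac{26567}{4444} = - \frac{10879}{-9512} + 26567 \cdot \frac{1}{4444} = \left(-10879\right) \left(- \frac{1}{9512}\right) + \frac{26567}{4444} = \frac{10879}{9512} + \frac{26567}{4444} = \frac{75262895}{10567832}$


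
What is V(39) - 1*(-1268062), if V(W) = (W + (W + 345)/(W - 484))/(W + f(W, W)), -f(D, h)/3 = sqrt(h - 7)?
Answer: 77307473371/60965 + 22628*sqrt(2)/60965 ≈ 1.2681e+6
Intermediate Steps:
f(D, h) = -3*sqrt(-7 + h) (f(D, h) = -3*sqrt(h - 7) = -3*sqrt(-7 + h))
V(W) = (W + (345 + W)/(-484 + W))/(W - 3*sqrt(-7 + W)) (V(W) = (W + (W + 345)/(W - 484))/(W - 3*sqrt(-7 + W)) = (W + (345 + W)/(-484 + W))/(W - 3*sqrt(-7 + W)))
V(39) - 1*(-1268062) = (345 + 39**2 - 483*39)/(39**2 - 484*39 + 1452*sqrt(-7 + 39) - 3*39*sqrt(-7 + 39)) - 1*(-1268062) = (345 + 1521 - 18837)/(1521 - 18876 + 1452*sqrt(32) - 3*39*sqrt(32)) + 1268062 = -16971/(1521 - 18876 + 1452*(4*sqrt(2)) - 3*39*4*sqrt(2)) + 1268062 = -16971/(1521 - 18876 + 5808*sqrt(2) - 468*sqrt(2)) + 1268062 = -16971/(-17355 + 5340*sqrt(2)) + 1268062 = 1268062 - 16971/(-17355 + 5340*sqrt(2))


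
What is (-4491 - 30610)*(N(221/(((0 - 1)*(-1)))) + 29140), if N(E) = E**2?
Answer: -2737211081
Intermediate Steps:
(-4491 - 30610)*(N(221/(((0 - 1)*(-1)))) + 29140) = (-4491 - 30610)*((221/(((0 - 1)*(-1))))**2 + 29140) = -35101*((221/((-1*(-1))))**2 + 29140) = -35101*((221/1)**2 + 29140) = -35101*((221*1)**2 + 29140) = -35101*(221**2 + 29140) = -35101*(48841 + 29140) = -35101*77981 = -2737211081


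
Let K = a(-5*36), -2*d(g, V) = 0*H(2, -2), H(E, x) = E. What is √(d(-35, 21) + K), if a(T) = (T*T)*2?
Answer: 180*√2 ≈ 254.56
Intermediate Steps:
a(T) = 2*T² (a(T) = T²*2 = 2*T²)
d(g, V) = 0 (d(g, V) = -0*2 = -½*0 = 0)
K = 64800 (K = 2*(-5*36)² = 2*(-180)² = 2*32400 = 64800)
√(d(-35, 21) + K) = √(0 + 64800) = √64800 = 180*√2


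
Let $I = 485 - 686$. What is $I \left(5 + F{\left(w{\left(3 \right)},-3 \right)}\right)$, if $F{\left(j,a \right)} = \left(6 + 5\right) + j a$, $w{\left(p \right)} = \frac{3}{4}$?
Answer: $- \frac{11055}{4} \approx -2763.8$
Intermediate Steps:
$w{\left(p \right)} = \frac{3}{4}$ ($w{\left(p \right)} = 3 \cdot \frac{1}{4} = \frac{3}{4}$)
$I = -201$ ($I = 485 - 686 = -201$)
$F{\left(j,a \right)} = 11 + a j$
$I \left(5 + F{\left(w{\left(3 \right)},-3 \right)}\right) = - 201 \left(5 + \left(11 - \frac{9}{4}\right)\right) = - 201 \left(5 + \frac{35}{4}\right) = \left(-201\right) \frac{55}{4} = - \frac{11055}{4}$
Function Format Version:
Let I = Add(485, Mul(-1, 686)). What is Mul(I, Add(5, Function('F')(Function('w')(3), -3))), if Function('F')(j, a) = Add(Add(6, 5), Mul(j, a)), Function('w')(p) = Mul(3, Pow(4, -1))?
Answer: Rational(-11055, 4) ≈ -2763.8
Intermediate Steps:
Function('w')(p) = Rational(3, 4) (Function('w')(p) = Mul(3, Rational(1, 4)) = Rational(3, 4))
I = -201 (I = Add(485, -686) = -201)
Function('F')(j, a) = Add(11, Mul(a, j))
Mul(I, Add(5, Function('F')(Function('w')(3), -3))) = Mul(-201, Add(5, Add(11, Mul(-3, Rational(3, 4))))) = Mul(-201, Add(5, Add(11, Rational(-9, 4)))) = Mul(-201, Add(5, Rational(35, 4))) = Mul(-201, Rational(55, 4)) = Rational(-11055, 4)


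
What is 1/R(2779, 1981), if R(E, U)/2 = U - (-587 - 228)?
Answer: 1/5592 ≈ 0.00017883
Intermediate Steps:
R(E, U) = 1630 + 2*U (R(E, U) = 2*(U - (-587 - 228)) = 2*(U - 1*(-815)) = 2*(U + 815) = 2*(815 + U) = 1630 + 2*U)
1/R(2779, 1981) = 1/(1630 + 2*1981) = 1/(1630 + 3962) = 1/5592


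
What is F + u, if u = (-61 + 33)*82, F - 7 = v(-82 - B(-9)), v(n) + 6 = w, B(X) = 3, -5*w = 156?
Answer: -11631/5 ≈ -2326.2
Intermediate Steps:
w = -156/5 (w = -1/5*156 = -156/5 ≈ -31.200)
v(n) = -186/5 (v(n) = -6 - 156/5 = -186/5)
F = -151/5 (F = 7 - 186/5 = -151/5 ≈ -30.200)
u = -2296 (u = -28*82 = -2296)
F + u = -151/5 - 2296 = -11631/5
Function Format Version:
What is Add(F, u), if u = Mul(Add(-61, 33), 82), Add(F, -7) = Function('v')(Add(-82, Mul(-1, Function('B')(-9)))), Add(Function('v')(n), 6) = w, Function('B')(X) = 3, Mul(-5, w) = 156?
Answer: Rational(-11631, 5) ≈ -2326.2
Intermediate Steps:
w = Rational(-156, 5) (w = Mul(Rational(-1, 5), 156) = Rational(-156, 5) ≈ -31.200)
Function('v')(n) = Rational(-186, 5) (Function('v')(n) = Add(-6, Rational(-156, 5)) = Rational(-186, 5))
F = Rational(-151, 5) (F = Add(7, Rational(-186, 5)) = Rational(-151, 5) ≈ -30.200)
u = -2296 (u = Mul(-28, 82) = -2296)
Add(F, u) = Add(Rational(-151, 5), -2296) = Rational(-11631, 5)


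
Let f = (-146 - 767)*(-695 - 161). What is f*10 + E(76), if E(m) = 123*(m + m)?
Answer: 7833976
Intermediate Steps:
f = 781528 (f = -913*(-856) = 781528)
E(m) = 246*m (E(m) = 123*(2*m) = 246*m)
f*10 + E(76) = 781528*10 + 246*76 = 7815280 + 18696 = 7833976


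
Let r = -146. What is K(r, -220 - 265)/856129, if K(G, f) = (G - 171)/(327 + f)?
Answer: 317/135268382 ≈ 2.3435e-6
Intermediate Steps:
K(G, f) = (-171 + G)/(327 + f)
K(r, -220 - 265)/856129 = ((-171 - 146)/(327 + (-220 - 265)))/856129 = (-317/(327 - 485))*(1/856129) = (-317/(-158))*(1/856129) = -1/158*(-317)*(1/856129) = (317/158)*(1/856129) = 317/135268382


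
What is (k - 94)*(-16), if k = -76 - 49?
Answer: 3504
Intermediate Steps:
k = -125
(k - 94)*(-16) = (-125 - 94)*(-16) = -219*(-16) = 3504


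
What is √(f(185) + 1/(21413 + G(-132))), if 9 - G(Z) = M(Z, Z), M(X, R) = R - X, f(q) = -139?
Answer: I*√63787368254/21422 ≈ 11.79*I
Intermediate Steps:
G(Z) = 9 (G(Z) = 9 - (Z - Z) = 9 - 1*0 = 9 + 0 = 9)
√(f(185) + 1/(21413 + G(-132))) = √(-139 + 1/(21413 + 9)) = √(-139 + 1/21422) = √(-2977657/21422) = I*√63787368254/21422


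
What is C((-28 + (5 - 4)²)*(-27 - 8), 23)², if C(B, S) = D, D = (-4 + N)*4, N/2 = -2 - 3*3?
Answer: 10816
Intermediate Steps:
N = -22 (N = 2*(-2 - 3*3) = 2*(-2 - 9) = 2*(-11) = -22)
D = -104 (D = (-4 - 22)*4 = -26*4 = -104)
C(B, S) = -104
C((-28 + (5 - 4)²)*(-27 - 8), 23)² = (-104)² = 10816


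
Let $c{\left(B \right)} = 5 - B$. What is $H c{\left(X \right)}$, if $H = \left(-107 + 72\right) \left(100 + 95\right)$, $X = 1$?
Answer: $-27300$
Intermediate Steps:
$H = -6825$ ($H = \left(-35\right) 195 = -6825$)
$H c{\left(X \right)} = - 6825 \left(5 - 1\right) = \left(-6825\right) 4 = -27300$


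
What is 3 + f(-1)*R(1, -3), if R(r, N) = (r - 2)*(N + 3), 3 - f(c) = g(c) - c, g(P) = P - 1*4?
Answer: 3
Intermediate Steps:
g(P) = -4 + P (g(P) = P - 4 = -4 + P)
f(c) = 7 (f(c) = 3 - ((-4 + c) - c) = 3 - 1*(-4) = 3 + 4 = 7)
R(r, N) = (-2 + r)*(3 + N)
3 + f(-1)*R(1, -3) = 3 + 7*(-6 - 2*(-3) + 3*1 - 3*1) = 3 + 7*(-6 + 6 + 3 - 3) = 3 + 7*0 = 3 + 0 = 3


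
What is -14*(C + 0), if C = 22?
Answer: -308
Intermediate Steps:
-14*(C + 0) = -14*(22 + 0) = -14*22 = -308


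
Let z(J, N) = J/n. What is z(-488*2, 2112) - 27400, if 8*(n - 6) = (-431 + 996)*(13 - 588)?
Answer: -8900251992/324827 ≈ -27400.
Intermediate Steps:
n = -324827/8 (n = 6 + ((-431 + 996)*(13 - 588))/8 = 6 + (565*(-575))/8 = 6 + (⅛)*(-324875) = 6 - 324875/8 = -324827/8 ≈ -40603.)
z(J, N) = -8*J/324827 (z(J, N) = J/(-324827/8) = J*(-8/324827) = -8*J/324827)
z(-488*2, 2112) - 27400 = -(-3904)*2/324827 - 27400 = -8/324827*(-976) - 27400 = 7808/324827 - 27400 = -8900251992/324827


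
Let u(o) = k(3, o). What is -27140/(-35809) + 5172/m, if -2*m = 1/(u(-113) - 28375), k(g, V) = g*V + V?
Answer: 10677759975932/35809 ≈ 2.9819e+8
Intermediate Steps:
k(g, V) = V + V*g (k(g, V) = V*g + V = V + V*g)
u(o) = 4*o (u(o) = o*(1 + 3) = o*4 = 4*o)
m = 1/57654 (m = -1/(2*(4*(-113) - 28375)) = -1/(2*(-452 - 28375)) = -1/2/(-28827) = -1/2*(-1/28827) = 1/57654 ≈ 1.7345e-5)
-27140/(-35809) + 5172/m = -27140/(-35809) + 5172/(1/57654) = -27140*(-1/35809) + 5172*57654 = 27140/35809 + 298186488 = 10677759975932/35809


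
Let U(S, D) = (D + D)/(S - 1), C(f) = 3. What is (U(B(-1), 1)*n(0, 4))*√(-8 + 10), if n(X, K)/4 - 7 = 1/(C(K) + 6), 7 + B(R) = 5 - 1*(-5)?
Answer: 256*√2/9 ≈ 40.227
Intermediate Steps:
B(R) = 3 (B(R) = -7 + (5 - 1*(-5)) = -7 + (5 + 5) = -7 + 10 = 3)
U(S, D) = 2*D/(-1 + S) (U(S, D) = (2*D)/(-1 + S) = 2*D/(-1 + S))
n(X, K) = 256/9 (n(X, K) = 28 + 4/(3 + 6) = 28 + 4/9 = 256/9)
(U(B(-1), 1)*n(0, 4))*√(-8 + 10) = ((2*1/(-1 + 3))*(256/9))*√(-8 + 10) = ((2*1/2)*(256/9))*√2 = ((2*1*(½))*(256/9))*√2 = (1*(256/9))*√2 = 256*√2/9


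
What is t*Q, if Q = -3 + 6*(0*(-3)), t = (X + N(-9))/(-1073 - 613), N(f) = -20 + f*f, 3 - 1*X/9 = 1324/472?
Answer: 7405/66316 ≈ 0.11166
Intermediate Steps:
X = 207/118 (X = 27 - 11916/472 = 27 - 9*331/118 = 27 - 2979/118 = 207/118 ≈ 1.7542)
N(f) = -20 + f**2
t = -7405/198948 (t = (207/118 + (-20 + (-9)**2))/(-1073 - 613) = (207/118 + (-20 + 81))/(-1686) = (207/118 + 61)*(-1/1686) = (7405/118)*(-1/1686) = -7405/198948 ≈ -0.037221)
Q = -3 (Q = -3 + 6*0 = -3 + 0 = -3)
t*Q = -7405/198948*(-3) = 7405/66316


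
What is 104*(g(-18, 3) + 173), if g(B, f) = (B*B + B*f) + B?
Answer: 44200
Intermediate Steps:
g(B, f) = B + B**2 + B*f (g(B, f) = (B**2 + B*f) + B = B + B**2 + B*f)
104*(g(-18, 3) + 173) = 104*(-18*(1 - 18 + 3) + 173) = 104*(-18*(-14) + 173) = 104*(252 + 173) = 104*425 = 44200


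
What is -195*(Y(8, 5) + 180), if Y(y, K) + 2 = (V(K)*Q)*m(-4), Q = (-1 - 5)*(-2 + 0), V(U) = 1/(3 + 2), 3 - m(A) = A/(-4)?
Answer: -35646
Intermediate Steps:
m(A) = 3 + A/4 (m(A) = 3 - A/(-4) = 3 - A*(-1)/4 = 3 - (-1)*A/4 = 3 + A/4)
V(U) = ⅕ (V(U) = 1/5 = ⅕)
Q = 12 (Q = -6*(-2) = 12)
Y(y, K) = 14/5 (Y(y, K) = -2 + ((⅕)*12)*(3 + (¼)*(-4)) = -2 + 12*(3 - 1)/5 = -2 + (12/5)*2 = -2 + 24/5 = 14/5)
-195*(Y(8, 5) + 180) = -195*(14/5 + 180) = -195*914/5 = -35646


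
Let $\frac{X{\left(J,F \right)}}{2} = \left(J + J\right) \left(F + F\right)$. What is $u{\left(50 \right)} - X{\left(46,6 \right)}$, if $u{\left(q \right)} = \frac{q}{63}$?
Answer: $- \frac{139054}{63} \approx -2207.2$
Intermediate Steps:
$u{\left(q \right)} = \frac{q}{63}$ ($u{\left(q \right)} = q \frac{1}{63} = \frac{q}{63}$)
$X{\left(J,F \right)} = 8 F J$ ($X{\left(J,F \right)} = 2 \left(J + J\right) \left(F + F\right) = 2 \cdot 2 J 2 F = 2 \cdot 4 F J = 8 F J$)
$u{\left(50 \right)} - X{\left(46,6 \right)} = \frac{1}{63} \cdot 50 - 8 \cdot 6 \cdot 46 = \frac{50}{63} - 2208 = - \frac{139054}{63}$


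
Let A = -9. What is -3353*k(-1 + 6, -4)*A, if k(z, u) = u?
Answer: -120708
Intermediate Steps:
-3353*k(-1 + 6, -4)*A = -(-13412)*(-9) = -3353*36 = -120708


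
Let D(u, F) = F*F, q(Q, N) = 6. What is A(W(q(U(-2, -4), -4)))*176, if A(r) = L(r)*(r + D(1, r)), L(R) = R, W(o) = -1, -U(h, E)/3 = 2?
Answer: 0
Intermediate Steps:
U(h, E) = -6 (U(h, E) = -3*2 = -6)
D(u, F) = F²
A(r) = r*(r + r²)
A(W(q(U(-2, -4), -4)))*176 = ((-1)²*(1 - 1))*176 = (1*0)*176 = 0*176 = 0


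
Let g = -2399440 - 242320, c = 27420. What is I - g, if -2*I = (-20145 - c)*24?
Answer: 3212540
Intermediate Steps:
I = 570780 (I = -(-20145 - 1*27420)*24/2 = -(-20145 - 27420)*24/2 = -(-47565)*24/2 = -½*(-1141560) = 570780)
g = -2641760
I - g = 570780 - 1*(-2641760) = 570780 + 2641760 = 3212540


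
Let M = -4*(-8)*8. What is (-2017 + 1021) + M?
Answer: -740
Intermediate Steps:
M = 256 (M = 32*8 = 256)
(-2017 + 1021) + M = (-2017 + 1021) + 256 = -996 + 256 = -740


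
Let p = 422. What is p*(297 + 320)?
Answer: 260374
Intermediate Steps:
p*(297 + 320) = 422*(297 + 320) = 422*617 = 260374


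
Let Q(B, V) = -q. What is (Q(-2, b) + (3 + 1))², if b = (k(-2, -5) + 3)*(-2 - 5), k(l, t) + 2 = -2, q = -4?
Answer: 64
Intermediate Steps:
k(l, t) = -4 (k(l, t) = -2 - 2 = -4)
b = 7 (b = (-4 + 3)*(-2 - 5) = -1*(-7) = 7)
Q(B, V) = 4 (Q(B, V) = -1*(-4) = 4)
(Q(-2, b) + (3 + 1))² = (4 + (3 + 1))² = (4 + 4)² = 8² = 64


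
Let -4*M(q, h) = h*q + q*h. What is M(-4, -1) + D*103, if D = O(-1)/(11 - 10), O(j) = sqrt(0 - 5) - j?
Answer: 101 + 103*I*sqrt(5) ≈ 101.0 + 230.31*I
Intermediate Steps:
M(q, h) = -h*q/2 (M(q, h) = -(h*q + q*h)/4 = -(h*q + h*q)/4 = -h*q/2)
O(j) = -j + I*sqrt(5) (O(j) = sqrt(-5) - j = I*sqrt(5) - j = -j + I*sqrt(5))
D = 1 + I*sqrt(5) (D = (-1*(-1) + I*sqrt(5))/(11 - 10) = (1 + I*sqrt(5))/1 = (1 + I*sqrt(5))*1 = 1 + I*sqrt(5) ≈ 1.0 + 2.2361*I)
M(-4, -1) + D*103 = -1/2*(-1)*(-4) + (1 + I*sqrt(5))*103 = -2 + (103 + 103*I*sqrt(5)) = 101 + 103*I*sqrt(5)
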